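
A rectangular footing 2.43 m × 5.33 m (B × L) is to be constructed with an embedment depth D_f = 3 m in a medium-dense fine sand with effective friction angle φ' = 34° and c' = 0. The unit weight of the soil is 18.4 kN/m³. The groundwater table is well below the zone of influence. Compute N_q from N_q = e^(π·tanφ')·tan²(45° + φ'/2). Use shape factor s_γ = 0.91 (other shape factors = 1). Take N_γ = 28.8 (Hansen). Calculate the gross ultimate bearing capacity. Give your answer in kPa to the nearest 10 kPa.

q_ult ≈ 2210 kPa

tan34° = 0.6745, so N_q = e^(π×0.6745)·tan²(62°) = 8.323 × 3.537 = 29.44.
q = γ·D_f = 18.4 × 3 = 55.2 kPa.
q·N_q = 55.2 × 29.44 = 1625.1 kPa
0.5·γ·B·N_γ·s_γ = 0.5 × 18.4 × 2.43 × 28.8 × 0.91 = 585.91 kPa
q_ult = 1625.1 + 585.91 = 2211 kPa.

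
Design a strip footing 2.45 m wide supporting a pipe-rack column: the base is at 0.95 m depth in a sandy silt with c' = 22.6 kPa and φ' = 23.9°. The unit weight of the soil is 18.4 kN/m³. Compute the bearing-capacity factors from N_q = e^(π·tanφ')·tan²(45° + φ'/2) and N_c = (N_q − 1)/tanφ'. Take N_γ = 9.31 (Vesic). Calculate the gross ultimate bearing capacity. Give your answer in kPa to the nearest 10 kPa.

q_ult ≈ 810 kPa

tan23.9° = 0.4431, so N_q = e^(π×0.4431)·tan²(56.95°) = 4.024 × 2.362 = 9.5.
N_c = (9.5 − 1)/tan23.9° = 19.19.
q = γ·D_f = 18.4 × 0.95 = 17.48 kPa.
c·N_c = 22.6 × 19.191 = 433.71 kPa
q·N_q = 17.48 × 9.5042 = 166.13 kPa
0.5·γ·B·N_γ = 0.5 × 18.4 × 2.45 × 9.31 = 209.85 kPa
q_ult = 433.71 + 166.13 + 209.85 = 809.69 kPa.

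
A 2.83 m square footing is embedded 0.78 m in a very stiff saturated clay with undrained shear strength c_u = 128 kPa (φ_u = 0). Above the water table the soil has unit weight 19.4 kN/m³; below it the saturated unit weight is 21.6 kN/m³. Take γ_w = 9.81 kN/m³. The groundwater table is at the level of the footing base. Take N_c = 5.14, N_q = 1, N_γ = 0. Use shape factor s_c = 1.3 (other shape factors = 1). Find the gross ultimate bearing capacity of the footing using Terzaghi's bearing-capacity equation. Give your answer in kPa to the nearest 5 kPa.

q_ult ≈ 870 kPa

q = γ·D_f = 19.4 × 0.78 = 15.132 kPa.
c·N_c·s_c = 128 × 5.14 × 1.3 = 855.3 kPa
q·N_q = 15.132 × 1 = 15.132 kPa
q_ult = 855.3 + 15.132 = 870.43 kPa.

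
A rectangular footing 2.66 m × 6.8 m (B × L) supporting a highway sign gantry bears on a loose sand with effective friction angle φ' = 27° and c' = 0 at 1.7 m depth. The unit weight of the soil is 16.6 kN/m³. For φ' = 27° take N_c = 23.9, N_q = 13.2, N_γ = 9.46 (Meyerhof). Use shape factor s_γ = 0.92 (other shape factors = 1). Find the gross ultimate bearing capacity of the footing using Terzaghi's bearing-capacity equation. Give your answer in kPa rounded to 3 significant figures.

q_ult ≈ 565 kPa

q = γ·D_f = 16.6 × 1.7 = 28.22 kPa.
q·N_q = 28.22 × 13.2 = 372.5 kPa
0.5·γ·B·N_γ·s_γ = 0.5 × 16.6 × 2.66 × 9.46 × 0.92 = 192.15 kPa
q_ult = 372.5 + 192.15 = 564.65 kPa.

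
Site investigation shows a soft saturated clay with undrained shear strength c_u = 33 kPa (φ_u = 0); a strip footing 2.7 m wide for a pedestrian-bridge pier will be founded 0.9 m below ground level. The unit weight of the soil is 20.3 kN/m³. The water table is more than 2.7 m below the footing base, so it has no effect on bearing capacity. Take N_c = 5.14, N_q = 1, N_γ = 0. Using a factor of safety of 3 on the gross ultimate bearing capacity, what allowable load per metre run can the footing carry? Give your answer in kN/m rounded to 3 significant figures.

q = γ·D_f = 20.3 × 0.9 = 18.27 kPa.
c·N_c = 33 × 5.14 = 169.62 kPa
q·N_q = 18.27 × 1 = 18.27 kPa
q_ult = 169.62 + 18.27 = 187.89 kPa.
Gross allowable pressure q_all = 187.89 / 3 = 62.63 kPa.
Allowable wall load = q_all × B = 62.63 × 2.7 = 169.1 kN per metre run.

≈ 169 kN/m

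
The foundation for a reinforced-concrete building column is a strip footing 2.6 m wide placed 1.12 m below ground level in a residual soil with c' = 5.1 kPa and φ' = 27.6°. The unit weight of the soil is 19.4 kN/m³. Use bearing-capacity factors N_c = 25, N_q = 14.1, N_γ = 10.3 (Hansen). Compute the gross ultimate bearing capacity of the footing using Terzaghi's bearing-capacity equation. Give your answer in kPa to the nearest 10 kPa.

q_ult ≈ 690 kPa

q = γ·D_f = 19.4 × 1.12 = 21.728 kPa.
c·N_c = 5.1 × 25 = 127.5 kPa
q·N_q = 21.728 × 14.1 = 306.36 kPa
0.5·γ·B·N_γ = 0.5 × 19.4 × 2.6 × 10.3 = 259.77 kPa
q_ult = 127.5 + 306.36 + 259.77 = 693.63 kPa.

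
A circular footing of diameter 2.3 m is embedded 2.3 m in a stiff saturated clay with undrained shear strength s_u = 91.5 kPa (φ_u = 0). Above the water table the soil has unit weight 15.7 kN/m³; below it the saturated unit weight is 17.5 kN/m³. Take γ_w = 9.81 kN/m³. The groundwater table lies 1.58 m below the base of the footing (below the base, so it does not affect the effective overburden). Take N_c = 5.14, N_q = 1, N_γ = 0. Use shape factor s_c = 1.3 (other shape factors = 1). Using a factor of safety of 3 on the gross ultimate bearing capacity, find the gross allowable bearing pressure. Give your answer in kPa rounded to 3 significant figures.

q = γ·D_f = 15.7 × 2.3 = 36.11 kPa.
c·N_c·s_c = 91.5 × 5.14 × 1.3 = 611.4 kPa
q·N_q = 36.11 × 1 = 36.11 kPa
q_ult = 611.4 + 36.11 = 647.51 kPa.
q_all = 647.51 / 3 = 215.84 kPa.

q_all ≈ 216 kPa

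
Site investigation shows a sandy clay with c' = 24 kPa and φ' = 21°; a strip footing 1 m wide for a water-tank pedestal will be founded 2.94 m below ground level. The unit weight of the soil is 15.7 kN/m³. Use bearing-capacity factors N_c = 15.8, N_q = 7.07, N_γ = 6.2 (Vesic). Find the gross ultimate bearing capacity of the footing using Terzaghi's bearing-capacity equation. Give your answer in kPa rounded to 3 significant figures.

q_ult ≈ 754 kPa

Effective surcharge at the founding depth q = γ·D_f = 15.7 × 2.94 = 46.158 kPa.
q_ult = c·N_c + q·N_q + 0.5·γ·B·N_γ
     = 24 × 15.8 + 46.158 × 7.07 + 0.5 × 15.7 × 1 × 6.2
     = 379.2 + 326.34 + 48.67 = 754.21 kPa.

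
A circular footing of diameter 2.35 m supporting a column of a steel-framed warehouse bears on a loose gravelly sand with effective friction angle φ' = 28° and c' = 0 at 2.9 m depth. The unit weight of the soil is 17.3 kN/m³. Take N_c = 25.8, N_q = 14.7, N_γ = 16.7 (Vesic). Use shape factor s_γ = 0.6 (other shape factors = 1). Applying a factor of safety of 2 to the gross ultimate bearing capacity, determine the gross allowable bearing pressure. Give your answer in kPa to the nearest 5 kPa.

q = γ·D_f = 17.3 × 2.9 = 50.17 kPa.
q·N_q = 50.17 × 14.7 = 737.5 kPa
0.5·γ·B·N_γ·s_γ = 0.5 × 17.3 × 2.35 × 16.7 × 0.6 = 203.68 kPa
q_ult = 737.5 + 203.68 = 941.18 kPa.
q_all = q_ult / FS = 941.18 / 2 = 470.59 kPa.

q_all ≈ 470 kPa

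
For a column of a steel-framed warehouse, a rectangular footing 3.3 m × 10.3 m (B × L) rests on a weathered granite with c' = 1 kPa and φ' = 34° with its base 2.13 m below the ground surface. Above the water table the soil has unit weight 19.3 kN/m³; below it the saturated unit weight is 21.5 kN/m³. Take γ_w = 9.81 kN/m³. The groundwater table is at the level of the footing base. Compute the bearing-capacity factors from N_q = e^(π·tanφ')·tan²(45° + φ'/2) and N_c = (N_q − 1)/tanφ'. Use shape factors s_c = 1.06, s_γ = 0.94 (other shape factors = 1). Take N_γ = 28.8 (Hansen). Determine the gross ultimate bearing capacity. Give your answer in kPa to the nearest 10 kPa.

tan34° = 0.6745, so N_q = e^(π×0.6745)·tan²(62°) = 8.323 × 3.537 = 29.44.
N_c = (29.44 − 1)/tan34° = 42.16.
q = γ·D_f = 19.3 × 2.13 = 41.109 kPa.
For the ½γBN_γ term take γ' = 21.5 − 9.81 = 11.69 kN/m³ (soil below base is submerged).
c·N_c·s_c = 1 × 42.164 × 1.06 = 44.694 kPa
q·N_q = 41.109 × 29.44 = 1210.2 kPa
0.5·γ·B·N_γ·s_γ = 0.5 × 11.69 × 3.3 × 28.8 × 0.94 = 522.18 kPa
q_ult = 44.694 + 1210.2 + 522.18 = 1777.1 kPa.

q_ult ≈ 1780 kPa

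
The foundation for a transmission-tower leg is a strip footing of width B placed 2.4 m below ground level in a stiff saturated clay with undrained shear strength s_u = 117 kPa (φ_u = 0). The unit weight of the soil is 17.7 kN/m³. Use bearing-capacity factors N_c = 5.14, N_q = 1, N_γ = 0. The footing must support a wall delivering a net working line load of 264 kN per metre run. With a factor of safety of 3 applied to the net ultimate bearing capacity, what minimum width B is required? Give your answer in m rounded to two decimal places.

B = 1.32 m

Effective surcharge at the founding depth q = γ·D_f = 17.7 × 2.4 = 42.48 kPa.
q_ult = c·N_c + q·N_q
     = 117 × 5.14 + 42.48 × 1
     = 601.38 + 42.48 = 643.86 kPa.
For φ = 0 the ½γBN_γ term vanishes, so q_ult is independent of B. q_net = 643.86 − 42.48 = 601.38 kPa; q_all(net) = 601.38/3 = 200.46 kPa.
Required width B = w / q_all(net) = 264 / 200.46 = 1.317 m.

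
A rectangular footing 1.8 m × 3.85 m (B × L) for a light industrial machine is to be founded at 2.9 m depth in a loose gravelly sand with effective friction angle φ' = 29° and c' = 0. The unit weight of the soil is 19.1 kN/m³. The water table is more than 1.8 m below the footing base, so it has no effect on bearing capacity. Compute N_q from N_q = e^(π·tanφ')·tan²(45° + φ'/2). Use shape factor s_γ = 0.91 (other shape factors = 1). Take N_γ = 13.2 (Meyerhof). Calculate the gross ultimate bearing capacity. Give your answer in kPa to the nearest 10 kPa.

tan29° = 0.5543, so N_q = e^(π×0.5543)·tan²(59.5°) = 5.705 × 2.882 = 16.44.
q = γ·D_f = 19.1 × 2.9 = 55.39 kPa.
q·N_q = 55.39 × 16.443 = 910.79 kPa
0.5·γ·B·N_γ·s_γ = 0.5 × 19.1 × 1.8 × 13.2 × 0.91 = 206.49 kPa
q_ult = 910.79 + 206.49 = 1117.3 kPa.

q_ult ≈ 1120 kPa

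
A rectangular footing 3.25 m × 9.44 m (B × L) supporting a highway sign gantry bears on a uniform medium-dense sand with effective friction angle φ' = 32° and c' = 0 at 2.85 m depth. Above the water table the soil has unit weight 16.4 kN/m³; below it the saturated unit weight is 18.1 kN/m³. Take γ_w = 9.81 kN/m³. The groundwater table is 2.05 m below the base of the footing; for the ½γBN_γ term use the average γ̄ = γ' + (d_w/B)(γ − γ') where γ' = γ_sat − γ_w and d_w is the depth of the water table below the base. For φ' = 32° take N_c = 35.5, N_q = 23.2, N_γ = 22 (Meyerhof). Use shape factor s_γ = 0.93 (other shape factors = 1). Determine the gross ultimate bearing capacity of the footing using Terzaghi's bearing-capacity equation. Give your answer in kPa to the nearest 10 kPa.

Effective surcharge at the founding depth q = γ·D_f = 16.4 × 2.85 = 46.74 kPa.
With d_w = 2.05 m < B, γ̄ = 8.29 + (2.05/3.25) × (16.4 − 8.29) = 13.406 kN/m³.
q_ult = q·N_q + 0.5·γ·B·N_γ·s_γ
     = 46.74 × 23.2 + 0.5 × 13.406 × 3.25 × 22 × 0.93
     = 1084.4 + 445.7 = 1530.1 kPa.

q_ult ≈ 1530 kPa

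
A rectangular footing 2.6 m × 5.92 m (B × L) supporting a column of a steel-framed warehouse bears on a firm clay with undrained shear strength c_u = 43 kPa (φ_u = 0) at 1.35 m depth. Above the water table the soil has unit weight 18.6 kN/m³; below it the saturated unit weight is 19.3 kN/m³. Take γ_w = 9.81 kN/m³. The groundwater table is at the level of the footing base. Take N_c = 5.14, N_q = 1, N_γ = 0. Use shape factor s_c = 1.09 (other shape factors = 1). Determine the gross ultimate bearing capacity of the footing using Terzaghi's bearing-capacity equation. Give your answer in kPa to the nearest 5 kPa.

q_ult ≈ 265 kPa

Effective surcharge at the founding depth q = γ·D_f = 18.6 × 1.35 = 25.11 kPa.
q_ult = c·N_c·s_c + q·N_q
     = 43 × 5.14 × 1.09 + 25.11 × 1
     = 240.91 + 25.11 = 266.02 kPa.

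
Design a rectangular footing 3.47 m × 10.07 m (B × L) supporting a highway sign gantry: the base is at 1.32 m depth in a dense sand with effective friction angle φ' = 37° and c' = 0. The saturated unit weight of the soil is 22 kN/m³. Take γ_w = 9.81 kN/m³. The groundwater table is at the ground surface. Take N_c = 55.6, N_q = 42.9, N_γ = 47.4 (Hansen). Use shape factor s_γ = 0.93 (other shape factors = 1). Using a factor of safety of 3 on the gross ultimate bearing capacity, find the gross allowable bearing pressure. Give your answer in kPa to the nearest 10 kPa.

q_all ≈ 540 kPa

Water table at ground surface, so effective unit weight γ' = 22 − 9.81 = 12.19 kN/m³ is used throughout; overburden q = 12.19 × 1.32 = 16.091 kPa; the same γ' applies in the ½γBN_γ term.
Surcharge term q·N_q = 16.091 × 42.9 = 690.3 kPa; self-weight term 0.5·γ·B·N_γ·s_γ = 0.5 × 12.19 × 3.47 × 47.4 × 0.93 = 932.32 kPa.
q_ult = 690.3 + 932.32 = 1622.6 kPa.
q_all = 1622.6 / 3 = 540.87 kPa.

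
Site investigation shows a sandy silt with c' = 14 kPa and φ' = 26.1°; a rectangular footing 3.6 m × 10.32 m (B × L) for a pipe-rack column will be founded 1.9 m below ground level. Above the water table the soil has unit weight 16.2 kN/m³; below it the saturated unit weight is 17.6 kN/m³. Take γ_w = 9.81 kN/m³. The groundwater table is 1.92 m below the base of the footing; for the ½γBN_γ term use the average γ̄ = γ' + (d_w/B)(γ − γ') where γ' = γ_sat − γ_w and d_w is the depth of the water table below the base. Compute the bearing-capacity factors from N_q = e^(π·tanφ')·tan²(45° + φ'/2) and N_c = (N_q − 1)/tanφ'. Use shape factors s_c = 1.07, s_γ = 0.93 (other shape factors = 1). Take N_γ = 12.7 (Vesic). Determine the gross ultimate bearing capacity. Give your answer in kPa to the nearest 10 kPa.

tan26.1° = 0.4899, so N_q = e^(π×0.4899)·tan²(58.05°) = 4.66 × 2.571 = 11.98.
N_c = (11.98 − 1)/tan26.1° = 22.42.
Effective surcharge at the founding depth q = γ·D_f = 16.2 × 1.9 = 30.78 kPa.
With d_w = 1.92 m < B, γ̄ = 7.79 + (1.92/3.6) × (16.2 − 7.79) = 12.275 kN/m³.
q_ult = c·N_c·s_c + q·N_q + 0.5·γ·B·N_γ·s_γ
     = 14 × 22.416 × 1.07 + 30.78 × 11.981 + 0.5 × 12.275 × 3.6 × 12.7 × 0.93
     = 335.79 + 368.79 + 260.97 = 965.55 kPa.

q_ult ≈ 970 kPa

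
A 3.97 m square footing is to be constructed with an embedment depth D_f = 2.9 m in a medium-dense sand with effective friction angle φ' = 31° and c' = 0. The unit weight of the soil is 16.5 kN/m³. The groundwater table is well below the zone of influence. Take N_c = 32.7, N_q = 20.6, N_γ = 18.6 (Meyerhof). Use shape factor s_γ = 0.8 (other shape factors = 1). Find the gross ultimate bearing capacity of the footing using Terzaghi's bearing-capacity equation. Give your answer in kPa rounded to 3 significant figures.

q_ult ≈ 1470 kPa

Effective surcharge at the founding depth q = γ·D_f = 16.5 × 2.9 = 47.85 kPa.
q_ult = q·N_q + 0.5·γ·B·N_γ·s_γ
     = 47.85 × 20.6 + 0.5 × 16.5 × 3.97 × 18.6 × 0.8
     = 985.71 + 487.36 = 1473.1 kPa.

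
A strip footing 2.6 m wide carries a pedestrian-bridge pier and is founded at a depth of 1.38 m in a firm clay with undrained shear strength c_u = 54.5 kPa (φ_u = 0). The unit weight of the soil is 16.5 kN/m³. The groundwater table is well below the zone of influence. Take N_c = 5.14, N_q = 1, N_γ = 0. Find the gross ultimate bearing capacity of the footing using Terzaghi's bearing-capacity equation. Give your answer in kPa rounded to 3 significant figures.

q_ult ≈ 303 kPa

Overburden at base level: q = 16.5 × 1.38 = 22.77 kPa.
Cohesion term c·N_c = 54.5 × 5.14 = 280.13 kPa; surcharge term q·N_q = 22.77 × 1 = 22.77 kPa.
q_ult = 280.13 + 22.77 = 302.9 kPa.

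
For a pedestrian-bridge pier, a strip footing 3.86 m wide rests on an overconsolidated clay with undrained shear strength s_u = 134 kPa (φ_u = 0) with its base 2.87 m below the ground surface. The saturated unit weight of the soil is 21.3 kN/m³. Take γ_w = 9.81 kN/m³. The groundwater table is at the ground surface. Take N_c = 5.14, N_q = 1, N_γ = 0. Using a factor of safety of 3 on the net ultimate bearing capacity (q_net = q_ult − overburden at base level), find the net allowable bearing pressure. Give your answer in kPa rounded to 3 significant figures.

q_all(net) ≈ 230 kPa

Water table at ground surface, so effective unit weight γ' = 21.3 − 9.81 = 11.49 kN/m³ is used throughout; overburden q = 11.49 × 2.87 = 32.976 kPa.
Cohesion term c·N_c = 134 × 5.14 = 688.76 kPa; surcharge term q·N_q = 32.976 × 1 = 32.976 kPa.
q_ult = 688.76 + 32.976 = 721.74 kPa.
q_net = 721.74 − 32.976 = 688.76 kPa.
q_all(net) = 688.76 / 3 = 229.59 kPa.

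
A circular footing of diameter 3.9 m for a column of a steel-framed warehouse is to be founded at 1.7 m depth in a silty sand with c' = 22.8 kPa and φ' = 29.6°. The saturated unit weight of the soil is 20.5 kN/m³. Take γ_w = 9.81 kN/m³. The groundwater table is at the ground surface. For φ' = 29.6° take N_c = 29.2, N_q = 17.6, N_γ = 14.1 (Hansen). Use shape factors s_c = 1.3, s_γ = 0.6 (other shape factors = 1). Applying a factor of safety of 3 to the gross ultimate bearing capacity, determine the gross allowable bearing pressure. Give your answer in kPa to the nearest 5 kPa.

Water table at ground surface, so effective unit weight γ' = 20.5 − 9.81 = 10.69 kN/m³ is used throughout; overburden q = 10.69 × 1.7 = 18.173 kPa; the same γ' applies in the ½γBN_γ term.
Cohesion term c·N_c·s_c = 22.8 × 29.2 × 1.3 = 865.49 kPa; surcharge term q·N_q = 18.173 × 17.6 = 319.84 kPa; self-weight term 0.5·γ·B·N_γ·s_γ = 0.5 × 10.69 × 3.9 × 14.1 × 0.6 = 176.35 kPa.
q_ult = 865.49 + 319.84 + 176.35 = 1361.7 kPa.
q_all = q_ult / FS = 1361.7 / 3 = 453.9 kPa.

q_all ≈ 455 kPa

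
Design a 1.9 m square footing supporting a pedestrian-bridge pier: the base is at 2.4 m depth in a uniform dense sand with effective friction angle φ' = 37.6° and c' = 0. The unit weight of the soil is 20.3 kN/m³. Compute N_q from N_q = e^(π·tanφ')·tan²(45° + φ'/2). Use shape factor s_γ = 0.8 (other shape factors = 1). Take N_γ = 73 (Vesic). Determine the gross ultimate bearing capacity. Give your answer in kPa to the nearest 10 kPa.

q_ult ≈ 3390 kPa

tan37.6° = 0.7701, so N_q = e^(π×0.7701)·tan²(63.8°) = 11.239 × 4.13 = 46.42.
Effective surcharge at the founding depth q = γ·D_f = 20.3 × 2.4 = 48.72 kPa.
q_ult = q·N_q + 0.5·γ·B·N_γ·s_γ
     = 48.72 × 46.417 + 0.5 × 20.3 × 1.9 × 73 × 0.8
     = 2261.4 + 1126.2 = 3387.7 kPa.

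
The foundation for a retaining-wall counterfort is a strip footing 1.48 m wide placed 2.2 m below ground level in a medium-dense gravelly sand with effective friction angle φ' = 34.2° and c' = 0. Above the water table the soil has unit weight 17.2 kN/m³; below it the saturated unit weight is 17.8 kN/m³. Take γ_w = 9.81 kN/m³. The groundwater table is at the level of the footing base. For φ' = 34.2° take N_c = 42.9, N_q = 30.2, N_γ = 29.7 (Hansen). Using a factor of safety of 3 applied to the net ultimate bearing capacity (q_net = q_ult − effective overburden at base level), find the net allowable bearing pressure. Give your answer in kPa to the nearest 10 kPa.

Effective surcharge at the founding depth q = γ·D_f = 17.2 × 2.2 = 37.84 kPa.
The water table coincides with the base, so in the self-weight term γ → γ' = 7.99 kN/m³.
q_ult = q·N_q + 0.5·γ·B·N_γ
     = 37.84 × 30.2 + 0.5 × 7.99 × 1.48 × 29.7
     = 1142.8 + 175.6 = 1318.4 kPa.
Net ultimate: q_net = 1318.4 − 37.84 = 1280.5 kPa.
q_all(net) = 1280.5 / 3 = 426.84 kPa.

q_all(net) ≈ 430 kPa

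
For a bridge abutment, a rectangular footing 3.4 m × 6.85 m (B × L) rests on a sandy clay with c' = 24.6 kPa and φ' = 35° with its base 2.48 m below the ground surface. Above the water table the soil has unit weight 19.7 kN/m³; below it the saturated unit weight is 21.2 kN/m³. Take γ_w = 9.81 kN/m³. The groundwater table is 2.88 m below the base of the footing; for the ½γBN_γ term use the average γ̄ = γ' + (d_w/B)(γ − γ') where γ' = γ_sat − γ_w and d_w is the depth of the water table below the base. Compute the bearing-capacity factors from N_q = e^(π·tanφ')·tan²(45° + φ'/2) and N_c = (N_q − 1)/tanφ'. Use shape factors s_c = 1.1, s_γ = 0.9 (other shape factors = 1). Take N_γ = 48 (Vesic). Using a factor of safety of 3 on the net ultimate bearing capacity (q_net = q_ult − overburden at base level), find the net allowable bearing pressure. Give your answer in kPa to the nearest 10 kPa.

N_q = e^(π·tan35°)·tan²(62.5°) = 33.3; N_c = (N_q − 1)/tanφ' = 46.12.
Effective surcharge at the founding depth q = γ·D_f = 19.7 × 2.48 = 48.856 kPa.
With d_w = 2.88 m < B, γ̄ = 11.39 + (2.88/3.4) × (19.7 − 11.39) = 18.429 kN/m³.
q_ult = c·N_c·s_c + q·N_q + 0.5·γ·B·N_γ·s_γ
     = 24.6 × 46.124 × 1.1 + 48.856 × 33.296 + 0.5 × 18.429 × 3.4 × 48 × 0.9
     = 1248.1 + 1626.7 + 1353.4 = 4228.2 kPa.
q_net = 4228.2 − 48.856 = 4179.4 kPa.
q_all(net) = 4179.4 / 3 = 1393.1 kPa.

q_all(net) ≈ 1390 kPa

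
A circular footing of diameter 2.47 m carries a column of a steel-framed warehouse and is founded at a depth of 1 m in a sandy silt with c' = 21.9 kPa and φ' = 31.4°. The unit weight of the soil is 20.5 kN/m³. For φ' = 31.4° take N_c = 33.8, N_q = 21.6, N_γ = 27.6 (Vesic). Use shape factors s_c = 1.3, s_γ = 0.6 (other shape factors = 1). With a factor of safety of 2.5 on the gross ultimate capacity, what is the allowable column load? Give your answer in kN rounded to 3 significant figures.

P_all ≈ 3500 kN

Overburden at base level: q = 20.5 × 1 = 20.5 kPa.
Cohesion term c·N_c·s_c = 21.9 × 33.8 × 1.3 = 962.29 kPa; surcharge term q·N_q = 20.5 × 21.6 = 442.8 kPa; self-weight term 0.5·γ·B·N_γ·s_γ = 0.5 × 20.5 × 2.47 × 27.6 × 0.6 = 419.26 kPa.
q_ult = 962.29 + 442.8 + 419.26 = 1824.3 kPa.
Gross allowable pressure q_all = 1824.3 / 2.5 = 729.74 kPa.
Footing area = 4.7916 m², so allowable column load = 729.74 × 4.7916 = 3496.6 kN.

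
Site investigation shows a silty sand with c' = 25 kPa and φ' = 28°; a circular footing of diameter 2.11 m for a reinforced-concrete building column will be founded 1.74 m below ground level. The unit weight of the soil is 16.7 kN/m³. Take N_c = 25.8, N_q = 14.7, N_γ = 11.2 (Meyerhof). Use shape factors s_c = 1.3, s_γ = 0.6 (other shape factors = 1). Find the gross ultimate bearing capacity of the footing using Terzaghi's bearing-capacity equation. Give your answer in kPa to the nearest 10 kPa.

q = γ·D_f = 16.7 × 1.74 = 29.058 kPa.
c·N_c·s_c = 25 × 25.8 × 1.3 = 838.5 kPa
q·N_q = 29.058 × 14.7 = 427.15 kPa
0.5·γ·B·N_γ·s_γ = 0.5 × 16.7 × 2.11 × 11.2 × 0.6 = 118.4 kPa
q_ult = 838.5 + 427.15 + 118.4 = 1384 kPa.

q_ult ≈ 1380 kPa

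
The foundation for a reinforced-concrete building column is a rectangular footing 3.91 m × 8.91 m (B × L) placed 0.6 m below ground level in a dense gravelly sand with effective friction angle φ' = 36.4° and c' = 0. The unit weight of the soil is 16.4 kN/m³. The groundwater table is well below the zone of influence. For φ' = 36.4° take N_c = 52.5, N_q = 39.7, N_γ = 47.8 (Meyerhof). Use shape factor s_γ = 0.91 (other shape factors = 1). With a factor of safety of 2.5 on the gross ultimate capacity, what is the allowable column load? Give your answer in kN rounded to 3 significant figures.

P_all ≈ 24900 kN

Effective surcharge at the founding depth q = γ·D_f = 16.4 × 0.6 = 9.84 kPa.
q_ult = q·N_q + 0.5·γ·B·N_γ·s_γ
     = 9.84 × 39.7 + 0.5 × 16.4 × 3.91 × 47.8 × 0.91
     = 390.65 + 1394.6 = 1785.3 kPa.
Gross allowable pressure q_all = 1785.3 / 2.5 = 714.11 kPa.
Footing area = 34.8381 m², so allowable column load = 714.11 × 34.8381 = 24878 kN.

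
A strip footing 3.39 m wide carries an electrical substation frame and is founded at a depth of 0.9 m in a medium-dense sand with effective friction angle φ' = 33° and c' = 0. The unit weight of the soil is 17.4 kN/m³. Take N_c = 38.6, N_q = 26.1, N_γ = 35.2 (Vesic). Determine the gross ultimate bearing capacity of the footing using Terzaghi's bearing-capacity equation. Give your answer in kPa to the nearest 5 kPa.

q_ult ≈ 1445 kPa

Effective surcharge at the founding depth q = γ·D_f = 17.4 × 0.9 = 15.66 kPa.
q_ult = q·N_q + 0.5·γ·B·N_γ
     = 15.66 × 26.1 + 0.5 × 17.4 × 3.39 × 35.2
     = 408.73 + 1038.2 = 1446.9 kPa.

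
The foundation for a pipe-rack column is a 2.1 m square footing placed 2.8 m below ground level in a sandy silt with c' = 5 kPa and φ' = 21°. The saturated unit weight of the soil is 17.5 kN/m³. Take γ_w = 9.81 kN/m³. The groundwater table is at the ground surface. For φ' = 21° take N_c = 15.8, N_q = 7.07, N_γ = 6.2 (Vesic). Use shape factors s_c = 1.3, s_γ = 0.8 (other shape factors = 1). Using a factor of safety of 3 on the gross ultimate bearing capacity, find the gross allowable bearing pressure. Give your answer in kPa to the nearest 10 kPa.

γ' = 17.5 − 9.81 = 7.69 kN/m³ (submerged throughout). q = 7.69 × 2.8 = 21.532 kPa; the same γ' applies in the ½γBN_γ term.
c·N_c·s_c = 5 × 15.8 × 1.3 = 102.7 kPa
q·N_q = 21.532 × 7.07 = 152.23 kPa
0.5·γ·B·N_γ·s_γ = 0.5 × 7.69 × 2.1 × 6.2 × 0.8 = 40.05 kPa
q_ult = 102.7 + 152.23 + 40.05 = 294.98 kPa.
q_all = 294.98 / 3 = 98.327 kPa.

q_all ≈ 100 kPa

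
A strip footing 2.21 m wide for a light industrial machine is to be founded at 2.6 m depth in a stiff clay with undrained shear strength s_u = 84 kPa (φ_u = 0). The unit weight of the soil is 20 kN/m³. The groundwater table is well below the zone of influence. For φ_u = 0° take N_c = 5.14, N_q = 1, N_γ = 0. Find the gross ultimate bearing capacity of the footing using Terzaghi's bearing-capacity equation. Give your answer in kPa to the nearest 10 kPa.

q_ult ≈ 480 kPa

q = γ·D_f = 20 × 2.6 = 52 kPa.
c·N_c = 84 × 5.14 = 431.76 kPa
q·N_q = 52 × 1 = 52 kPa
q_ult = 431.76 + 52 = 483.76 kPa.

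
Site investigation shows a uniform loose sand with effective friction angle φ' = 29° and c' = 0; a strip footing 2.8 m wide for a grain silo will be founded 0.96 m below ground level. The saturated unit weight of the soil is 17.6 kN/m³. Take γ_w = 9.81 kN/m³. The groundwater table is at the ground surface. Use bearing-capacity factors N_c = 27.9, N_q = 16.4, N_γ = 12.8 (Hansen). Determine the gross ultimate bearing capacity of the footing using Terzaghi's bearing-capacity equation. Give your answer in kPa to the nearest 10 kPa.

With the water table at the surface the whole profile is submerged: γ' = 17.6 − 9.81 = 7.79 kN/m³, so q = γ'·D_f = 7.4784 kPa; the same γ' applies in the ½γBN_γ term.
q_ult = q·N_q + 0.5·γ·B·N_γ
     = 7.4784 × 16.4 + 0.5 × 7.79 × 2.8 × 12.8
     = 122.65 + 139.6 = 262.24 kPa.

q_ult ≈ 260 kPa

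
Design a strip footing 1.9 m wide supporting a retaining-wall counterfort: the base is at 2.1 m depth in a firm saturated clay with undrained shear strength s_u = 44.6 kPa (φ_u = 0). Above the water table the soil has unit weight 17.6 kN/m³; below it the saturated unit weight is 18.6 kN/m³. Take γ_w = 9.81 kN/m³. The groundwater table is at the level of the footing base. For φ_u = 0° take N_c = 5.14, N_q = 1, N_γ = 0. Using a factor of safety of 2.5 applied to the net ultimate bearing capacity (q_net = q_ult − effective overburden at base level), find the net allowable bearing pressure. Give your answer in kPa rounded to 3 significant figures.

q_all(net) ≈ 91.7 kPa

q = γ·D_f = 17.6 × 2.1 = 36.96 kPa.
c·N_c = 44.6 × 5.14 = 229.24 kPa
q·N_q = 36.96 × 1 = 36.96 kPa
q_ult = 229.24 + 36.96 = 266.2 kPa.
Net ultimate: q_net = 266.2 − 36.96 = 229.24 kPa.
q_all(net) = 229.24 / 2.5 = 91.698 kPa.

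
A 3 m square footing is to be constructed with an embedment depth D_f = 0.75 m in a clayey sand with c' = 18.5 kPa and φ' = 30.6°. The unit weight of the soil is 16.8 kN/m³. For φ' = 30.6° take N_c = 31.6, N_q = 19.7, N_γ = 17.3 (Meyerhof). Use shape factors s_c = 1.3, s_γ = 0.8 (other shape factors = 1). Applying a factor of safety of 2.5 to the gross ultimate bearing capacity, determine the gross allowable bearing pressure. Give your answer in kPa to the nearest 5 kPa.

Effective surcharge at the founding depth q = γ·D_f = 16.8 × 0.75 = 12.6 kPa.
q_ult = c·N_c·s_c + q·N_q + 0.5·γ·B·N_γ·s_γ
     = 18.5 × 31.6 × 1.3 + 12.6 × 19.7 + 0.5 × 16.8 × 3 × 17.3 × 0.8
     = 759.98 + 248.22 + 348.77 = 1357 kPa.
q_all = q_ult / FS = 1357 / 2.5 = 542.79 kPa.

q_all ≈ 545 kPa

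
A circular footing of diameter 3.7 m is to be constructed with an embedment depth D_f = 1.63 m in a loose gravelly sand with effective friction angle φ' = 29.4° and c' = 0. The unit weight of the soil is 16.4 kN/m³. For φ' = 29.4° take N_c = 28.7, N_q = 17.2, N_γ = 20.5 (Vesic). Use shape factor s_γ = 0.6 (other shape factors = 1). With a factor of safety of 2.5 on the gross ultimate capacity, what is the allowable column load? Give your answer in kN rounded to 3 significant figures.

P_all ≈ 3580 kN

Effective surcharge at the founding depth q = γ·D_f = 16.4 × 1.63 = 26.732 kPa.
q_ult = q·N_q + 0.5·γ·B·N_γ·s_γ
     = 26.732 × 17.2 + 0.5 × 16.4 × 3.7 × 20.5 × 0.6
     = 459.79 + 373.18 = 832.97 kPa.
Gross allowable pressure q_all = 832.97 / 2.5 = 333.19 kPa.
Footing area = 10.7521 m², so allowable column load = 333.19 × 10.7521 = 3582.5 kN.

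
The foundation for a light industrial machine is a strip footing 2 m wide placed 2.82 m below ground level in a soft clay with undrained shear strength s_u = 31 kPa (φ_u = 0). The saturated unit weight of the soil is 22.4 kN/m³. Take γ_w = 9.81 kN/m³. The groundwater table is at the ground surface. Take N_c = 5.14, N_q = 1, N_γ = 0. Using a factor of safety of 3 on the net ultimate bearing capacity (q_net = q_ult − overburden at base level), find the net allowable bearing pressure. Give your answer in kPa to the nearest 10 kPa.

q_all(net) ≈ 50 kPa

γ' = 22.4 − 9.81 = 12.59 kN/m³ (submerged throughout). q = 12.59 × 2.82 = 35.504 kPa.
c·N_c = 31 × 5.14 = 159.34 kPa
q·N_q = 35.504 × 1 = 35.504 kPa
q_ult = 159.34 + 35.504 = 194.84 kPa.
q_net = 194.84 − 35.504 = 159.34 kPa.
q_all(net) = 159.34 / 3 = 53.113 kPa.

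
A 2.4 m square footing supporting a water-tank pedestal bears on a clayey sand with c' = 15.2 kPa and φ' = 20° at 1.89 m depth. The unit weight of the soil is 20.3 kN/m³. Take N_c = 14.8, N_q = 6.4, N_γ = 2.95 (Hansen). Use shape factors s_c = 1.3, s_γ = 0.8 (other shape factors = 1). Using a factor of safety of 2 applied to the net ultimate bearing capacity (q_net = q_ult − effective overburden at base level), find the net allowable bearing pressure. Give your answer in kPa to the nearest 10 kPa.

q_all(net) ≈ 280 kPa

Effective surcharge at the founding depth q = γ·D_f = 20.3 × 1.89 = 38.367 kPa.
q_ult = c·N_c·s_c + q·N_q + 0.5·γ·B·N_γ·s_γ
     = 15.2 × 14.8 × 1.3 + 38.367 × 6.4 + 0.5 × 20.3 × 2.4 × 2.95 × 0.8
     = 292.45 + 245.55 + 57.49 = 595.49 kPa.
Net ultimate: q_net = 595.49 − 38.367 = 557.12 kPa.
q_all(net) = 557.12 / 2 = 278.56 kPa.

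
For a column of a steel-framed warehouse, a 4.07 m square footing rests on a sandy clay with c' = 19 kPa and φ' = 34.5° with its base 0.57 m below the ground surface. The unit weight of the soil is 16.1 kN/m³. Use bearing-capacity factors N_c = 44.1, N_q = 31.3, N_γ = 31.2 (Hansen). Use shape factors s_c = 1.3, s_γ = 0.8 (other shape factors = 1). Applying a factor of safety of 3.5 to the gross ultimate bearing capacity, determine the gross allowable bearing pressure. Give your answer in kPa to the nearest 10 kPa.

q_all ≈ 630 kPa

Overburden at base level: q = 16.1 × 0.57 = 9.177 kPa.
Cohesion term c·N_c·s_c = 19 × 44.1 × 1.3 = 1089.3 kPa; surcharge term q·N_q = 9.177 × 31.3 = 287.24 kPa; self-weight term 0.5·γ·B·N_γ·s_γ = 0.5 × 16.1 × 4.07 × 31.2 × 0.8 = 817.78 kPa.
q_ult = 1089.3 + 287.24 + 817.78 = 2194.3 kPa.
q_all = q_ult / FS = 2194.3 / 3.5 = 626.94 kPa.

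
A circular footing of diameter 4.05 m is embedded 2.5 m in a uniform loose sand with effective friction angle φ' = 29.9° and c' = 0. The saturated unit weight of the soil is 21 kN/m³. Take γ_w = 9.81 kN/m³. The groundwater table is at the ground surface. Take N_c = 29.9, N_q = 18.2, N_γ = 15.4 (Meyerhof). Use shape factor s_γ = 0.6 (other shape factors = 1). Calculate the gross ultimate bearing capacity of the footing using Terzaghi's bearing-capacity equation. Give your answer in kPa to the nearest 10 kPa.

Water table at ground surface, so effective unit weight γ' = 21 − 9.81 = 11.19 kN/m³ is used throughout; overburden q = 11.19 × 2.5 = 27.975 kPa; the same γ' applies in the ½γBN_γ term.
Surcharge term q·N_q = 27.975 × 18.2 = 509.14 kPa; self-weight term 0.5·γ·B·N_γ·s_γ = 0.5 × 11.19 × 4.05 × 15.4 × 0.6 = 209.38 kPa.
q_ult = 509.14 + 209.38 = 718.52 kPa.

q_ult ≈ 720 kPa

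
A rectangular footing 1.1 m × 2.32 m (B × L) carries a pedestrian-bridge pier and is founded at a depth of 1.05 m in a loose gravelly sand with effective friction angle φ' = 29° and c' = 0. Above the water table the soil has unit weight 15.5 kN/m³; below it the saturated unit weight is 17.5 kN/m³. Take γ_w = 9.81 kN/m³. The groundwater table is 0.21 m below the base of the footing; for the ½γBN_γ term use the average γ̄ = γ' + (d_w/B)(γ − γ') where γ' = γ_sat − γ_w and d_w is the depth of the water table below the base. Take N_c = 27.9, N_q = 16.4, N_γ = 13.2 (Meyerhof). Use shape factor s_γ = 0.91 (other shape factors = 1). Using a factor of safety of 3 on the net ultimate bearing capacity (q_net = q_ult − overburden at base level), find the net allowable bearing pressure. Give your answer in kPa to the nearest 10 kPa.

Effective surcharge at the founding depth q = γ·D_f = 15.5 × 1.05 = 16.275 kPa.
With d_w = 0.21 m < B, γ̄ = 7.69 + (0.21/1.1) × (15.5 − 7.69) = 9.181 kN/m³.
q_ult = q·N_q + 0.5·γ·B·N_γ·s_γ
     = 16.275 × 16.4 + 0.5 × 9.181 × 1.1 × 13.2 × 0.91
     = 266.91 + 60.655 = 327.57 kPa.
q_net = 327.57 − 16.275 = 311.29 kPa.
q_all(net) = 311.29 / 3 = 103.76 kPa.

q_all(net) ≈ 100 kPa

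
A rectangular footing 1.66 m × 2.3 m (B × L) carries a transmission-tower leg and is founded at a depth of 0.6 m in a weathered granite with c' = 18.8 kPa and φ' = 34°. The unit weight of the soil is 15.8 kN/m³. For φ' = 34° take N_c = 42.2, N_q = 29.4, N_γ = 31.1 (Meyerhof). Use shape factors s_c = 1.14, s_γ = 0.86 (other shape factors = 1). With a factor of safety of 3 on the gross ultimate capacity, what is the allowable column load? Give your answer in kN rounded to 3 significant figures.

Overburden at base level: q = 15.8 × 0.6 = 9.48 kPa.
Cohesion term c·N_c·s_c = 18.8 × 42.2 × 1.14 = 904.43 kPa; surcharge term q·N_q = 9.48 × 29.4 = 278.71 kPa; self-weight term 0.5·γ·B·N_γ·s_γ = 0.5 × 15.8 × 1.66 × 31.1 × 0.86 = 350.75 kPa.
q_ult = 904.43 + 278.71 + 350.75 = 1533.9 kPa.
Gross allowable pressure q_all = 1533.9 / 3 = 511.3 kPa.
Footing area = 3.818 m², so allowable column load = 511.3 × 3.818 = 1952.1 kN.

P_all ≈ 1950 kN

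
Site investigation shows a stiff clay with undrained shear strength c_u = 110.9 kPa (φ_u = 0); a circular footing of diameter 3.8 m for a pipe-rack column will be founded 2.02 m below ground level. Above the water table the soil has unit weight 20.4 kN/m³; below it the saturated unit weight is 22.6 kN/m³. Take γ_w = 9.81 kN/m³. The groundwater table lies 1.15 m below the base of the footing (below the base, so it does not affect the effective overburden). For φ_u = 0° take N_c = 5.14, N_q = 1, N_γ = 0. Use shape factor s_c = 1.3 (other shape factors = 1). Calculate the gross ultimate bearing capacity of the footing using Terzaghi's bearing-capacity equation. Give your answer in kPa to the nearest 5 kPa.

q_ult ≈ 780 kPa

q = γ·D_f = 20.4 × 2.02 = 41.208 kPa.
c·N_c·s_c = 110.9 × 5.14 × 1.3 = 741.03 kPa
q·N_q = 41.208 × 1 = 41.208 kPa
q_ult = 741.03 + 41.208 = 782.24 kPa.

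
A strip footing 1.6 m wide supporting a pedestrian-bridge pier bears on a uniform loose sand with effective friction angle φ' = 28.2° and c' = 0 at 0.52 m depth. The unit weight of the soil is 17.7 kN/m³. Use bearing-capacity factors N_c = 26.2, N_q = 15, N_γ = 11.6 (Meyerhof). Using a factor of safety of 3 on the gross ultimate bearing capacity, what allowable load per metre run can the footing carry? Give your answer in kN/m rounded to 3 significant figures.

Overburden at base level: q = 17.7 × 0.52 = 9.204 kPa.
Surcharge term q·N_q = 9.204 × 15 = 138.06 kPa; self-weight term 0.5·γ·B·N_γ = 0.5 × 17.7 × 1.6 × 11.6 = 164.26 kPa.
q_ult = 138.06 + 164.26 = 302.32 kPa.
Gross allowable pressure q_all = 302.32 / 3 = 100.77 kPa.
Allowable wall load = q_all × B = 100.77 × 1.6 = 161.24 kN per metre run.

≈ 161 kN/m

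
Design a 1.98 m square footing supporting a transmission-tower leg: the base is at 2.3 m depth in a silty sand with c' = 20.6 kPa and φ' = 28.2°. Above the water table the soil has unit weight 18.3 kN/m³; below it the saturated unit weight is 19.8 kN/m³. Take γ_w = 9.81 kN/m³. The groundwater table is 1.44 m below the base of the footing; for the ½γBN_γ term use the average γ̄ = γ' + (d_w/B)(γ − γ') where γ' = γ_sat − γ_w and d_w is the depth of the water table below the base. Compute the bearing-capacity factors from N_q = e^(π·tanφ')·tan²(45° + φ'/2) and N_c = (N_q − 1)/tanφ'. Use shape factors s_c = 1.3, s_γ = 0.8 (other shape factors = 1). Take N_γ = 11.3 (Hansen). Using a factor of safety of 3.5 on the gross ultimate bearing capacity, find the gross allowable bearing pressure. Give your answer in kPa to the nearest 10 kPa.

N_q = e^(π·tan28.2°)·tan²(59.1°) = 15.05; N_c = (N_q − 1)/tanφ' = 26.2.
Overburden at base level: q = 18.3 × 2.3 = 42.09 kPa.
The water table is 1.44 m below the base (< B = 1.98 m), so the ½γBN_γ term uses γ̄ = γ' + (d_w/B)(γ − γ') = 9.99 + (1.44/1.98)(18.3 − 9.99) = 16.034 kN/m³.
Cohesion term c·N_c·s_c = 20.6 × 26.198 × 1.3 = 701.59 kPa; surcharge term q·N_q = 42.09 × 15.047 = 633.35 kPa; self-weight term 0.5·γ·B·N_γ·s_γ = 0.5 × 16.034 × 1.98 × 11.3 × 0.8 = 143.49 kPa.
q_ult = 701.59 + 633.35 + 143.49 = 1478.4 kPa.
q_all = 1478.4 / 3.5 = 422.41 kPa.

q_all ≈ 420 kPa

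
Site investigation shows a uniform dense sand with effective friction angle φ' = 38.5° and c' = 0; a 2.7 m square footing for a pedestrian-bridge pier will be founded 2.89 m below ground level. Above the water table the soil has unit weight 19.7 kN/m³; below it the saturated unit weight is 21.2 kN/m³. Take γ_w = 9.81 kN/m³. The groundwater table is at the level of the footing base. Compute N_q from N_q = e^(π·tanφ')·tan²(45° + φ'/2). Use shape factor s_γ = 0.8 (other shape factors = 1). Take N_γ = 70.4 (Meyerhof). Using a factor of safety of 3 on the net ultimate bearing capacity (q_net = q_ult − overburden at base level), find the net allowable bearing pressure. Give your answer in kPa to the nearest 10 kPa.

q_all(net) ≈ 1260 kPa

N_q = e^(π·tan38.5°)·tan²(64.25°) = 52.31.
Overburden at base level: q = 19.7 × 2.89 = 56.933 kPa.
Below the base the soil is submerged, so the ½γBN_γ term uses γ' = 21.2 − 9.81 = 11.39 kN/m³.
Surcharge term q·N_q = 56.933 × 52.307 = 2978 kPa; self-weight term 0.5·γ·B·N_γ·s_γ = 0.5 × 11.39 × 2.7 × 70.4 × 0.8 = 866 kPa.
q_ult = 2978 + 866 = 3844 kPa.
q_net = 3844 − 56.933 = 3787.1 kPa.
q_all(net) = 3787.1 / 3 = 1262.4 kPa.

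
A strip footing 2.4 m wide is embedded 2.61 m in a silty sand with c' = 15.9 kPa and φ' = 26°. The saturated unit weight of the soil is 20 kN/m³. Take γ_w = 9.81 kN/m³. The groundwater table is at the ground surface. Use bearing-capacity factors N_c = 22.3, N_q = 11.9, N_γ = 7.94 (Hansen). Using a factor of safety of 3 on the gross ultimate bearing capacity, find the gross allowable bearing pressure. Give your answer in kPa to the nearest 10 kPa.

q_all ≈ 260 kPa

With the water table at the surface the whole profile is submerged: γ' = 20 − 9.81 = 10.19 kN/m³, so q = γ'·D_f = 26.596 kPa; the same γ' applies in the ½γBN_γ term.
q_ult = c·N_c + q·N_q + 0.5·γ·B·N_γ
     = 15.9 × 22.3 + 26.596 × 11.9 + 0.5 × 10.19 × 2.4 × 7.94
     = 354.57 + 316.49 + 97.09 = 768.15 kPa.
q_all = 768.15 / 3 = 256.05 kPa.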